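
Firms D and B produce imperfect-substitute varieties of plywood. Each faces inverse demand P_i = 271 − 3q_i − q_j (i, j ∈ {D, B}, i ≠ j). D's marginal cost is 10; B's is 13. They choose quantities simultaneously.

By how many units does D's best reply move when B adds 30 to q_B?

Firm D's profit: π = q_D(271 − 3q_D − q_B) − 10q_D.
∂π/∂q_D = 261 − 6q_D − q_B = 0 ⇒ q_D = 43.5 − (1/6)q_B.
The reaction-function slope is −1/6, so a 30-unit rise in q_B moves q_D by −1/6 × 30 = −5. D's best response falls — the actions are strategic substitutes.

-5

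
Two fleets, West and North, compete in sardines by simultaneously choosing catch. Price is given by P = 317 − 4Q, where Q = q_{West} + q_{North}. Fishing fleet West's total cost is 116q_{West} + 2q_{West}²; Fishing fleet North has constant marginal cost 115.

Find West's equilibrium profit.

600

Fishing fleet West's profit: π = q_{West}(317 − 4(q_{West} + q_{North})) − 116q_{West} − 2q_{West}².
∂π/∂q_{West} = 201 − 12q_{West} − 4q_{North} = 0, so q_{West} = 16.75 − (1/3)q_{North}.
For North: ∂π/∂q_{North} = 202 − 8q_{North} − 4q_{West} = 0 ⇒ q_{North} = 25.25 − 0.5q_{West}.
Plugging q_{North} into West's best response: q_{West} = 16.75 − (1/3)(25.25 − 0.5q_{West}) ⇒ (5/6)q_{West} = 25/3, so q_{West} = 10.
Then q_{North} = 25.25 − 0.5·10 = 20.25.
Price P = 317 − 4·30.25 = 196.
West's profit: (196 − 116)·10 − 2(10)² = 600.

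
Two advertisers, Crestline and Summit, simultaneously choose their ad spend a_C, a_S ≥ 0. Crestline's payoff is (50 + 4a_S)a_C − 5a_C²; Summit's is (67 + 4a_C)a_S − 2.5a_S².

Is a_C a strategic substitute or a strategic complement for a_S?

strategic complements

Expanding Crestline's payoff: 50a_C + 4a_Sa_C − 5a_C².
∂π/∂a_C = 50 + 4a_S − 10a_C = 0, so a_C = 5 + 0.4a_S.
The best-response slope da_C/da_S = 0.4 > 0: the reaction function is upward-sloping, so the choices are strategic complements.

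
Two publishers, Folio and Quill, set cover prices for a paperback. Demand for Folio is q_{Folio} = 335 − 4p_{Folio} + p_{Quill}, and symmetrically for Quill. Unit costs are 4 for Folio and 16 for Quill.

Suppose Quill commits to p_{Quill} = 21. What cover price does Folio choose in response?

46.5

Folio's profit: π = (p_{Folio} − 4)(335 − 4p_{Folio} + p_{Quill}).
∂π/∂p_{Folio} = 351 − 8p_{Folio} + p_{Quill} = 0 ⇒ p_{Folio} = 43.875 + 0.125p_{Quill}.
At p_{Quill} = 21: p_{Folio} = 43.875 + 0.125·21 = 46.5.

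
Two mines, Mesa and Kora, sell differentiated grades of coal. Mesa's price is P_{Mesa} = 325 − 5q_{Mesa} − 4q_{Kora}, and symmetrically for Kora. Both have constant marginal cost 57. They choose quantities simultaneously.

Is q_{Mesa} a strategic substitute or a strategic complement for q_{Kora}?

Mine Mesa's profit: π = q_{Mesa}(325 − 5q_{Mesa} − 4q_{Kora}) − 57q_{Mesa}.
∂π/∂q_{Mesa} = 268 − 10q_{Mesa} − 4q_{Kora} = 0 ⇒ q_{Mesa} = 26.8 − 0.4q_{Kora}.
The best-response slope dq_{Mesa}/dq_{Kora} = −0.4 < 0: the reaction function is downward-sloping, so the choices are strategic substitutes.

strategic substitutes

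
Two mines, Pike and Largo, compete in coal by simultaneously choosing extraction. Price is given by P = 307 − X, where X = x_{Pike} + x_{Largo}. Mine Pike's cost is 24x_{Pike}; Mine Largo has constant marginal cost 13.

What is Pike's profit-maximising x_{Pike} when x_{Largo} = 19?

Mine Pike's profit: π = x_{Pike}(307 − (x_{Pike} + x_{Largo})) − 24x_{Pike}.
∂π/∂x_{Pike} = 283 − 2x_{Pike} − x_{Largo} = 0, so x_{Pike} = 141.5 − 0.5x_{Largo}.
At x_{Largo} = 19: x_{Pike} = 141.5 − 0.5·19 = 132.

132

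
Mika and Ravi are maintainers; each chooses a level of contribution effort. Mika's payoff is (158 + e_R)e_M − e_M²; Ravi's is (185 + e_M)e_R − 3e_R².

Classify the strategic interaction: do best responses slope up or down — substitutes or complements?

Expanding Mika's payoff: 158e_M + e_Re_M − e_M².
∂π/∂e_M = 158 + e_R − 2e_M = 0, so e_M = 79 + 0.5e_R.
The best-response slope de_M/de_R = 0.5 > 0: the reaction function is upward-sloping, so the choices are strategic complements.

strategic complements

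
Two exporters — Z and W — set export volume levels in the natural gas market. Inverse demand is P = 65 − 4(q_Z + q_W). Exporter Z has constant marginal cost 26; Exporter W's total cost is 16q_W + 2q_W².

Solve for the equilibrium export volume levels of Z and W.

Exporter Z's profit: π = q_Z(65 − 4(q_Z + q_W)) − 26q_Z.
∂π/∂q_Z = 39 − 8q_Z − 4q_W = 0, so q_Z = 4.875 − 0.5q_W.
For W: ∂π/∂q_W = 49 − 12q_W − 4q_Z = 0 ⇒ q_W = 49/12 − (1/3)q_Z.
Substituting the second reaction function into the first: q_Z = 4.875 − 0.5(49/12 − (1/3)q_Z), which gives (5/6)q_Z = 17/6 ⇒ q_Z = 3.4.
Then q_W = 49/12 − (1/3)·3.4 = 2.95.

3.4, 2.95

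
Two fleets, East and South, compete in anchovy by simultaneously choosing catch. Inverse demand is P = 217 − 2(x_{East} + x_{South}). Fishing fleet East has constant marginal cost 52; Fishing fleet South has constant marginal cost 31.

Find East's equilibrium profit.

Fishing fleet East's profit: π = x_{East}(217 − 2(x_{East} + x_{South})) − 52x_{East}.
∂π/∂x_{East} = 165 − 4x_{East} − 2x_{South} = 0, so x_{East} = 41.25 − 0.5x_{South}.
By the same steps for South: x_{South} = 46.5 − 0.5x_{East}.
Plugging x_{South} into East's best response: x_{East} = 41.25 − 0.5(46.5 − 0.5x_{East}) ⇒ 0.75x_{East} = 18, so x_{East} = 24.
Then x_{South} = 46.5 − 0.5·24 = 34.5.
Price P = 217 − 2·58.5 = 100.
East's profit: (100 − 52)·24 = 1152.

1152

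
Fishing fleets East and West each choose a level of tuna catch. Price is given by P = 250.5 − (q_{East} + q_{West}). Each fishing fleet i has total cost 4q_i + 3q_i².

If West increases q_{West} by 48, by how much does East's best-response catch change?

Fishing fleet East's profit: π = q_{East}(250.5 − (q_{East} + q_{West})) − 4q_{East} − 3q_{East}².
∂π/∂q_{East} = 246.5 − 8q_{East} − q_{West} = 0, so q_{East} = 30.8125 − 0.125q_{West}.
The reaction-function slope is −0.125, so a 48-unit rise in q_{West} moves q_{East} by −0.125 × 48 = −6. East's best response falls — the actions are strategic substitutes.

-6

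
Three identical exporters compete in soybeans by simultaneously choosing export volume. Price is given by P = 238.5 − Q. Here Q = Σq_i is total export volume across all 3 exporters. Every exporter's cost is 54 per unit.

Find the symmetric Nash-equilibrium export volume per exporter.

A representative exporter's profit is π_i = q_i(238.5 − Q) − 54q_i, with Q = q_i + Σ_{j≠i} q_j.
First-order condition: 184.5 − 2q_i − Σ_{j≠i} q_j = 0.
Imposing symmetry (q_j = q for all j) turns Σ_{j≠i} q_j into 2q, so 184.5 = 4q and q = 46.125.

46.125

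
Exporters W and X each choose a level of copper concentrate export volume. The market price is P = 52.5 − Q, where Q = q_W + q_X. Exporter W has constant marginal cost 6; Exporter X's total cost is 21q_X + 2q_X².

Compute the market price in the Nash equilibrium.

28.5

Exporter W's profit: π = q_W(52.5 − (q_W + q_X)) − 6q_W.
∂π/∂q_W = 46.5 − 2q_W − q_X = 0, so q_W = 23.25 − 0.5q_X.
For X: ∂π/∂q_X = 31.5 − 6q_X − q_W = 0 ⇒ q_X = 5.25 − (1/6)q_W.
Plugging q_X into W's best response: q_W = 23.25 − 0.5(5.25 − (1/6)q_W) ⇒ (11/12)q_W = 20.625, so q_W = 22.5.
Then q_X = 5.25 − (1/6)·22.5 = 1.5.
Equilibrium price: P = 52.5 − 24 = 28.5.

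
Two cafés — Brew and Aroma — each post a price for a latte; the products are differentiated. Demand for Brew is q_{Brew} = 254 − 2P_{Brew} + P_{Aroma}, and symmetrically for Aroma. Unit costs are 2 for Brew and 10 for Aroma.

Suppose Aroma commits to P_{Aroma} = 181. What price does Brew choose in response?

109.75

Brew's profit: π = (P_{Brew} − 2)(254 − 2P_{Brew} + P_{Aroma}).
∂π/∂P_{Brew} = 258 − 4P_{Brew} + P_{Aroma} = 0 ⇒ P_{Brew} = 64.5 + 0.25P_{Aroma}.
At P_{Aroma} = 181: P_{Brew} = 64.5 + 0.25·181 = 109.75.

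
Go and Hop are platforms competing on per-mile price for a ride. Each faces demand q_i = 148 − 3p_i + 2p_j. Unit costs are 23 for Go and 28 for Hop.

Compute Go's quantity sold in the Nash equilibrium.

Go's profit: π = (p_{Go} − 23)(148 − 3p_{Go} + 2p_{Hop}).
∂π/∂p_{Go} = 217 − 6p_{Go} + 2p_{Hop} = 0 ⇒ p_{Go} = 217/6 + (1/3)p_{Hop}.
Similarly p_{Hop} = 116/3 + (1/3)p_{Go}.
Substituting the second reaction function into the first: p_{Go} = 217/6 + (1/3)(116/3 + (1/3)p_{Go}), which gives (8/9)p_{Go} = 883/18 ⇒ p_{Go} = 55.1875.
Then p_{Hop} = 116/3 + (1/3)·55.1875 = 57.0625.
q_{Go} = 148 − 3·55.1875 + 2·57.0625 = 96.5625.

96.5625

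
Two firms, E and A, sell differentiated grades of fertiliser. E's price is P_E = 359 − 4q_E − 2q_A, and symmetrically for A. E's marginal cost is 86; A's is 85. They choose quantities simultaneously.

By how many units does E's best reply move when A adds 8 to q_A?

-2

Firm E's profit: π = q_E(359 − 4q_E − 2q_A) − 86q_E.
∂π/∂q_E = 273 − 8q_E − 2q_A = 0 ⇒ q_E = 34.125 − 0.25q_A.
The reaction-function slope is −0.25, so an 8-unit rise in q_A moves q_E by −0.25 × 8 = −2. E's best response falls — the actions are strategic substitutes.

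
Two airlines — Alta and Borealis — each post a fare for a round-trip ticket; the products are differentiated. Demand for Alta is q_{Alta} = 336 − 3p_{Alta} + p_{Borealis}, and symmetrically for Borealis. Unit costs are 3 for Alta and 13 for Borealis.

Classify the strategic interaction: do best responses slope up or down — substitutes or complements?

Alta's profit: π = (p_{Alta} − 3)(336 − 3p_{Alta} + p_{Borealis}).
∂π/∂p_{Alta} = 345 − 6p_{Alta} + p_{Borealis} = 0 ⇒ p_{Alta} = 57.5 + (1/6)p_{Borealis}.
The best-response slope dp_{Alta}/dp_{Borealis} = 1/6 > 0: the reaction function is upward-sloping, so the choices are strategic complements.

strategic complements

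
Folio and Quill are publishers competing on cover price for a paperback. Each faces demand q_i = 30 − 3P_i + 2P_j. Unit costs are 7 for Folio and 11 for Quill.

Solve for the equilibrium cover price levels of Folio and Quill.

Folio's profit: π = (P_{Folio} − 7)(30 − 3P_{Folio} + 2P_{Quill}).
∂π/∂P_{Folio} = 51 − 6P_{Folio} + 2P_{Quill} = 0 ⇒ P_{Folio} = 8.5 + (1/3)P_{Quill}.
Similarly P_{Quill} = 10.5 + (1/3)P_{Folio}.
Solving the two reaction functions simultaneously: (1 − (1/3)(1/3))P_{Folio} = 8.5 + (1/3)·10.5, so (8/9)P_{Folio} = 12 and P_{Folio} = 13.5.
Then P_{Quill} = 10.5 + (1/3)·13.5 = 15.

13.5, 15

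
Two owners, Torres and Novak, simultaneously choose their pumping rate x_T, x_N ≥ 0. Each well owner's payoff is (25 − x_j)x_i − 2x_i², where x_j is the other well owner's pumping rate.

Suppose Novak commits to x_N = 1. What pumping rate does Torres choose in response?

6

Torres's payoff is (25 − x_N)x_T − 2x_T².
∂π/∂x_T = 25 − x_N − 4x_T = 0, so x_T = 6.25 − 0.25x_N.
At x_N = 1: x_T = 6.25 − 0.25·1 = 6.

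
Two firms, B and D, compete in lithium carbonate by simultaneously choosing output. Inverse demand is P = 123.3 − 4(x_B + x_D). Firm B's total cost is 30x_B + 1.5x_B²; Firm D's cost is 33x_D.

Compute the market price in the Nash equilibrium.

67.45

Firm B's profit: π = x_B(123.3 − 4(x_B + x_D)) − 30x_B − 1.5x_B².
∂π/∂x_B = 93.3 − 11x_B − 4x_D = 0, so x_B = 933/110 − (4/11)x_D.
For D: ∂π/∂x_D = 90.3 − 8x_D − 4x_B = 0 ⇒ x_D = 11.2875 − 0.5x_B.
Substituting the second reaction function into the first: x_B = 933/110 − (4/11)(11.2875 − 0.5x_B), which gives (9/11)x_B = 963/220 ⇒ x_B = 5.35.
Then x_D = 11.2875 − 0.5·5.35 = 8.6125.
Equilibrium price: P = 123.3 − 4·13.9625 = 67.45.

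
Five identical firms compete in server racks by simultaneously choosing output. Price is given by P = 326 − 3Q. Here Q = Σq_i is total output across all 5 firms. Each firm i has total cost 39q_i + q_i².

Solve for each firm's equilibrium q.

A representative firm's profit is π_i = q_i(326 − 3Q) − 39q_i − q_i², with Q = q_i + Σ_{j≠i} q_j.
First-order condition: 287 − 8q_i − 3Σ_{j≠i} q_j = 0.
With identical firms, set every q_j = q: then 287 − 8q − 12q = 0, i.e. q = 287/20 = 14.35.

14.35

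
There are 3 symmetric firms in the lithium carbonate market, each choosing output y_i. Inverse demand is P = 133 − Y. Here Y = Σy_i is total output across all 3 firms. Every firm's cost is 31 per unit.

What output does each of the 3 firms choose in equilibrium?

A representative firm's profit is π_i = y_i(133 − Y) − 31y_i, with Y = y_i + Σ_{j≠i} y_j.
First-order condition: 102 − 2y_i − Σ_{j≠i} y_j = 0.
In a symmetric equilibrium every firm chooses the same y, so Σ_{j≠i} y_j = 2y. The condition becomes 102 − 4y = 0, giving y = 102/4 = 25.5.

25.5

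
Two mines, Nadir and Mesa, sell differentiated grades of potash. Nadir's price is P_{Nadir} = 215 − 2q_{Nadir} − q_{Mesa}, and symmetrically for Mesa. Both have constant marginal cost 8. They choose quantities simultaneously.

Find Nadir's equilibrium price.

Mine Nadir's profit: π = q_{Nadir}(215 − 2q_{Nadir} − q_{Mesa}) − 8q_{Nadir}.
∂π/∂q_{Nadir} = 207 − 4q_{Nadir} − q_{Mesa} = 0 ⇒ q_{Nadir} = 51.75 − 0.25q_{Mesa}.
The game is symmetric, so in equilibrium q_{Mesa} = q_{Nadir}: the reaction function gives 1.25q_{Nadir} = 51.75, hence q_{Nadir} = 41.4.
P_{Nadir} = 215 − 2·41.4 − 41.4 = 90.8.

90.8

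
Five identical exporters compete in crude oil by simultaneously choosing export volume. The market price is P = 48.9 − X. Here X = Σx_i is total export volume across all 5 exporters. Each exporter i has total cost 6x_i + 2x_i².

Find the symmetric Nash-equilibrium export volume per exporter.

A representative exporter's profit is π_i = x_i(48.9 − X) − 6x_i − 2x_i², with X = x_i + Σ_{j≠i} x_j.
First-order condition: 42.9 − 6x_i − Σ_{j≠i} x_j = 0.
Imposing symmetry (x_j = x for all j) turns Σ_{j≠i} x_j into 4x, so 42.9 = 10x and x = 4.29.

4.29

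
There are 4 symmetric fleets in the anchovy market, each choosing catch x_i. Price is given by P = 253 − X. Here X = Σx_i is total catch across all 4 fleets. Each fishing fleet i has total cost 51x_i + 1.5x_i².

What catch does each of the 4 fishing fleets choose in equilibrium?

25.25

A representative fishing fleet's profit is π_i = x_i(253 − X) − 51x_i − 1.5x_i², with X = x_i + Σ_{j≠i} x_j.
First-order condition: 202 − 5x_i − Σ_{j≠i} x_j = 0.
In a symmetric equilibrium every fishing fleet chooses the same x, so Σ_{j≠i} x_j = 3x. The condition becomes 202 − 8x = 0, giving x = 202/8 = 25.25.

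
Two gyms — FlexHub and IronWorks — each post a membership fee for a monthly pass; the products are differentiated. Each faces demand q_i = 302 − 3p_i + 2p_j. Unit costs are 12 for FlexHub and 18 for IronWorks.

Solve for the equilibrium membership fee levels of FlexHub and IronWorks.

85.625, 87.875

FlexHub's profit: π = (p_{FlexHub} − 12)(302 − 3p_{FlexHub} + 2p_{IronWorks}).
∂π/∂p_{FlexHub} = 338 − 6p_{FlexHub} + 2p_{IronWorks} = 0 ⇒ p_{FlexHub} = 169/3 + (1/3)p_{IronWorks}.
Similarly p_{IronWorks} = 178/3 + (1/3)p_{FlexHub}.
Plugging p_{IronWorks} into FlexHub's best response: p_{FlexHub} = 169/3 + (1/3)(178/3 + (1/3)p_{FlexHub}) ⇒ (8/9)p_{FlexHub} = 685/9, so p_{FlexHub} = 85.625.
Then p_{IronWorks} = 178/3 + (1/3)·85.625 = 87.875.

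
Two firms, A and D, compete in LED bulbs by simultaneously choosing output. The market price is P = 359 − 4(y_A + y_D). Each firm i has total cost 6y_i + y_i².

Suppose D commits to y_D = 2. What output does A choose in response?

Firm A's profit: π = y_A(359 − 4(y_A + y_D)) − 6y_A − y_A².
∂π/∂y_A = 353 − 10y_A − 4y_D = 0, so y_A = 35.3 − 0.4y_D.
At y_D = 2: y_A = 35.3 − 0.4·2 = 34.5.

34.5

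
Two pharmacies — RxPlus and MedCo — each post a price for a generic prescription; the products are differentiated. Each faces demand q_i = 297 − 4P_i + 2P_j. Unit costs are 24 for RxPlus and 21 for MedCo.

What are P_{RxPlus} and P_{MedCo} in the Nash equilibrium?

RxPlus's profit: π = (P_{RxPlus} − 24)(297 − 4P_{RxPlus} + 2P_{MedCo}).
∂π/∂P_{RxPlus} = 393 − 8P_{RxPlus} + 2P_{MedCo} = 0 ⇒ P_{RxPlus} = 49.125 + 0.25P_{MedCo}.
Similarly P_{MedCo} = 47.625 + 0.25P_{RxPlus}.
Solving the two reaction functions simultaneously: (1 − (0.25)(0.25))P_{RxPlus} = 49.125 + 0.25·47.625, so 0.9375P_{RxPlus} = 1953/32 and P_{RxPlus} = 65.1.
Then P_{MedCo} = 47.625 + 0.25·65.1 = 63.9.

65.1, 63.9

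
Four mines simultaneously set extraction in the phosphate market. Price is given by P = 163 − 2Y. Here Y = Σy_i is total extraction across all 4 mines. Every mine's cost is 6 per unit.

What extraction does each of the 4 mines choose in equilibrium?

15.7

A representative mine's profit is π_i = y_i(163 − 2Y) − 6y_i, with Y = y_i + Σ_{j≠i} y_j.
First-order condition: 157 − 4y_i − 2Σ_{j≠i} y_j = 0.
Imposing symmetry (y_j = y for all j) turns Σ_{j≠i} y_j into 3y, so 157 = 10y and y = 15.7.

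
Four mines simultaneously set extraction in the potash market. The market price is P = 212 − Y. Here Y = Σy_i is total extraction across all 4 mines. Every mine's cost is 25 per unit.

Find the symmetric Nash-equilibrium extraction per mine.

37.4

A representative mine's profit is π_i = y_i(212 − Y) − 25y_i, with Y = y_i + Σ_{j≠i} y_j.
First-order condition: 187 − 2y_i − Σ_{j≠i} y_j = 0.
Imposing symmetry (y_j = y for all j) turns Σ_{j≠i} y_j into 3y, so 187 = 5y and y = 37.4.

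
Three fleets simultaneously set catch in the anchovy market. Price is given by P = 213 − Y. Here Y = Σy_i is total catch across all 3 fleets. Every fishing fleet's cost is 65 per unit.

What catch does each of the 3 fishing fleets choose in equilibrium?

A representative fishing fleet's profit is π_i = y_i(213 − Y) − 65y_i, with Y = y_i + Σ_{j≠i} y_j.
First-order condition: 148 − 2y_i − Σ_{j≠i} y_j = 0.
In a symmetric equilibrium every fishing fleet chooses the same y, so Σ_{j≠i} y_j = 2y. The condition becomes 148 − 4y = 0, giving y = 148/4 = 37.

37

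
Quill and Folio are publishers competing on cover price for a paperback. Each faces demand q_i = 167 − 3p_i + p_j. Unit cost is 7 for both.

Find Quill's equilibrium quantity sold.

Quill's profit: π = (p_{Quill} − 7)(167 − 3p_{Quill} + p_{Folio}).
∂π/∂p_{Quill} = 188 − 6p_{Quill} + p_{Folio} = 0 ⇒ p_{Quill} = 94/3 + (1/6)p_{Folio}.
The game is symmetric, so in equilibrium p_{Folio} = p_{Quill}: the reaction function gives (5/6)p_{Quill} = 94/3, hence p_{Quill} = 37.6.
q_{Quill} = 167 − 3·37.6 + 37.6 = 91.8.

91.8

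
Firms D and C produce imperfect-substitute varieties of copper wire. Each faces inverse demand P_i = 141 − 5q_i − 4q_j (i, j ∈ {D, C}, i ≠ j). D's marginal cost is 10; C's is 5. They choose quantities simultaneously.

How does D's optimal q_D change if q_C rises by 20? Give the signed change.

-8

Firm D's profit: π = q_D(141 − 5q_D − 4q_C) − 10q_D.
∂π/∂q_D = 131 − 10q_D − 4q_C = 0 ⇒ q_D = 13.1 − 0.4q_C.
The reaction-function slope is −0.4, so a 20-unit rise in q_C moves q_D by −0.4 × 20 = −8. D's best response falls — the actions are strategic substitutes.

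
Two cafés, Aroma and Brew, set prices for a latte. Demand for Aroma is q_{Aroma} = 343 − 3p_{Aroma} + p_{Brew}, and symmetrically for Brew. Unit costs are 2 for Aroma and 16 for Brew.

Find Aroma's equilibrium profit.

14283

Aroma's profit: π = (p_{Aroma} − 2)(343 − 3p_{Aroma} + p_{Brew}).
∂π/∂p_{Aroma} = 349 − 6p_{Aroma} + p_{Brew} = 0 ⇒ p_{Aroma} = 349/6 + (1/6)p_{Brew}.
Similarly p_{Brew} = 391/6 + (1/6)p_{Aroma}.
Solving the two reaction functions simultaneously: (1 − (1/6)(1/6))p_{Aroma} = 349/6 + (1/6)·(391/6), so (35/36)p_{Aroma} = 2485/36 and p_{Aroma} = 71.
Then p_{Brew} = 391/6 + (1/6)·71 = 77.
q_{Aroma} = 343 − 3·71 + 77 = 207.
Profit = (71 − 2)·207 = 14283.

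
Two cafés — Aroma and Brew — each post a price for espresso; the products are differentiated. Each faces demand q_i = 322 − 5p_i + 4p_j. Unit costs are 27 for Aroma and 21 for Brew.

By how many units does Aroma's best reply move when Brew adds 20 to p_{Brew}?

8

Aroma's profit: π = (p_{Aroma} − 27)(322 − 5p_{Aroma} + 4p_{Brew}).
∂π/∂p_{Aroma} = 457 − 10p_{Aroma} + 4p_{Brew} = 0 ⇒ p_{Aroma} = 45.7 + 0.4p_{Brew}.
The reaction-function slope is 0.4, so a 20-unit rise in p_{Brew} moves p_{Aroma} by 0.4 × 20 = 8. Aroma's best response rises — the actions are strategic complements.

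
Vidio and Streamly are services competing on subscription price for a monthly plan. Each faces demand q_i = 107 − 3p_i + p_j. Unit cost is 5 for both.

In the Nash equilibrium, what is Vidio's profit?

1129.08

Vidio's profit: π = (p_{Vidio} − 5)(107 − 3p_{Vidio} + p_{Streamly}).
∂π/∂p_{Vidio} = 122 − 6p_{Vidio} + p_{Streamly} = 0 ⇒ p_{Vidio} = 61/3 + (1/6)p_{Streamly}.
The game is symmetric, so in equilibrium p_{Streamly} = p_{Vidio}: the reaction function gives (5/6)p_{Vidio} = 61/3, hence p_{Vidio} = 24.4.
q_{Vidio} = 107 − 3·24.4 + 24.4 = 58.2.
Profit = (24.4 − 5)·58.2 = 1129.08.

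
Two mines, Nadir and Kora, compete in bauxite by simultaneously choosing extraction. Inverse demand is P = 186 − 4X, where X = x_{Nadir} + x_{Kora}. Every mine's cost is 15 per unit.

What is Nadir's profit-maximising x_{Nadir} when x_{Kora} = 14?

14.375

Mine Nadir's profit: π = x_{Nadir}(186 − 4(x_{Nadir} + x_{Kora})) − 15x_{Nadir}.
∂π/∂x_{Nadir} = 171 − 8x_{Nadir} − 4x_{Kora} = 0, so x_{Nadir} = 21.375 − 0.5x_{Kora}.
At x_{Kora} = 14: x_{Nadir} = 21.375 − 0.5·14 = 14.375.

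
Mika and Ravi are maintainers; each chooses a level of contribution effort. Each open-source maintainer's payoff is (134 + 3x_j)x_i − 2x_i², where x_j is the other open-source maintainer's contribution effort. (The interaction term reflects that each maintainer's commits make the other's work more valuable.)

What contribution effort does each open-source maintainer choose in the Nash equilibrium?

Mika's payoff is (134 + 3x_R)x_M − 2x_M².
∂π/∂x_M = 134 + 3x_R − 4x_M = 0, so x_M = 33.5 + 0.75x_R.
The game is symmetric, so in equilibrium x_R = x_M: the reaction function gives 0.25x_M = 33.5, hence x_M = 134.

134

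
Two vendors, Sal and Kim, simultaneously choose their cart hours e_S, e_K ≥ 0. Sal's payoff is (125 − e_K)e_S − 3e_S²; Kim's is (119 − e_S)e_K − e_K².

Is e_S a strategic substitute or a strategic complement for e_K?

strategic substitutes

Expanding Sal's payoff: 125e_S − e_Ke_S − 3e_S².
∂π/∂e_S = 125 − e_K − 6e_S = 0, so e_S = 125/6 − (1/6)e_K.
The best-response slope de_S/de_K = −1/6 < 0: the reaction function is downward-sloping, so the choices are strategic substitutes.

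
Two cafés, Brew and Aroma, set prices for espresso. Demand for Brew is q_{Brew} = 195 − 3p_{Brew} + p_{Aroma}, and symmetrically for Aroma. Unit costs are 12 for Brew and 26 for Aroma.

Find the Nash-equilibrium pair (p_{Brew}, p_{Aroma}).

47.4, 53.4

Brew's profit: π = (p_{Brew} − 12)(195 − 3p_{Brew} + p_{Aroma}).
∂π/∂p_{Brew} = 231 − 6p_{Brew} + p_{Aroma} = 0 ⇒ p_{Brew} = 38.5 + (1/6)p_{Aroma}.
Similarly p_{Aroma} = 45.5 + (1/6)p_{Brew}.
Substituting the second reaction function into the first: p_{Brew} = 38.5 + (1/6)(45.5 + (1/6)p_{Brew}), which gives (35/36)p_{Brew} = 553/12 ⇒ p_{Brew} = 47.4.
Then p_{Aroma} = 45.5 + (1/6)·47.4 = 53.4.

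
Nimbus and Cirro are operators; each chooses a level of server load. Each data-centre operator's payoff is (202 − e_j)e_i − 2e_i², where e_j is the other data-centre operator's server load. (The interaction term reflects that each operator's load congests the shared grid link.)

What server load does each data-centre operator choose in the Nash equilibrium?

40.4

Nimbus's payoff is (202 − e_C)e_N − 2e_N².
∂π/∂e_N = 202 − e_C − 4e_N = 0, so e_N = 50.5 − 0.25e_C.
By symmetry e_C = e_N; substituting into the reaction function, 1.25e_N = 50.5 and e_N = 40.4.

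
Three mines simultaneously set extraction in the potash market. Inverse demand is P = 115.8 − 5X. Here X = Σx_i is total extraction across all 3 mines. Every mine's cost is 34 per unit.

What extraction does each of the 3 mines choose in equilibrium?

A representative mine's profit is π_i = x_i(115.8 − 5X) − 34x_i, with X = x_i + Σ_{j≠i} x_j.
First-order condition: 81.8 − 10x_i − 5Σ_{j≠i} x_j = 0.
With identical mines, set every x_j = x: then 81.8 − 10x − 10x = 0, i.e. x = 81.8/20 = 4.09.

4.09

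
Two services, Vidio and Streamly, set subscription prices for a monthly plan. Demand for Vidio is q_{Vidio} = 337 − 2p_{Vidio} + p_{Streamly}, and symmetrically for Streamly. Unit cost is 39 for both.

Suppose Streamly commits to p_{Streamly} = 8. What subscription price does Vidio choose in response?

105.75

Vidio's profit: π = (p_{Vidio} − 39)(337 − 2p_{Vidio} + p_{Streamly}).
∂π/∂p_{Vidio} = 415 − 4p_{Vidio} + p_{Streamly} = 0 ⇒ p_{Vidio} = 103.75 + 0.25p_{Streamly}.
At p_{Streamly} = 8: p_{Vidio} = 103.75 + 0.25·8 = 105.75.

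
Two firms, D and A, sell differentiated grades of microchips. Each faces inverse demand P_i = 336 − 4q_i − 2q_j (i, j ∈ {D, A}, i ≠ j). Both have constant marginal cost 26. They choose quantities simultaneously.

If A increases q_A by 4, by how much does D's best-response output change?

Firm D's profit: π = q_D(336 − 4q_D − 2q_A) − 26q_D.
∂π/∂q_D = 310 − 8q_D − 2q_A = 0 ⇒ q_D = 38.75 − 0.25q_A.
The reaction-function slope is −0.25, so a 4-unit rise in q_A moves q_D by −0.25 × 4 = −1. D's best response falls — the actions are strategic substitutes.

-1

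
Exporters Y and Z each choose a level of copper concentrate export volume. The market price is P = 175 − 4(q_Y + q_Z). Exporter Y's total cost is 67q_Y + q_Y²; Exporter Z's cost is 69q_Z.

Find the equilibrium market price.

Exporter Y's profit: π = q_Y(175 − 4(q_Y + q_Z)) − 67q_Y − q_Y².
∂π/∂q_Y = 108 − 10q_Y − 4q_Z = 0, so q_Y = 10.8 − 0.4q_Z.
For Z: ∂π/∂q_Z = 106 − 8q_Z − 4q_Y = 0 ⇒ q_Z = 13.25 − 0.5q_Y.
Plugging q_Z into Y's best response: q_Y = 10.8 − 0.4(13.25 − 0.5q_Y) ⇒ 0.8q_Y = 5.5, so q_Y = 6.875.
Then q_Z = 13.25 − 0.5·6.875 = 9.8125.
Equilibrium price: P = 175 − 4·16.6875 = 108.25.

108.25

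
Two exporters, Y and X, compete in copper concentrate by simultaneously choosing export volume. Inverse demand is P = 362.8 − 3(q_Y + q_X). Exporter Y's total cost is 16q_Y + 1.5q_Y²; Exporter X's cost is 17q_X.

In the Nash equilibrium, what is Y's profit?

Exporter Y's profit: π = q_Y(362.8 − 3(q_Y + q_X)) − 16q_Y − 1.5q_Y².
∂π/∂q_Y = 346.8 − 9q_Y − 3q_X = 0, so q_Y = 578/15 − (1/3)q_X.
For X: ∂π/∂q_X = 345.8 − 6q_X − 3q_Y = 0 ⇒ q_X = 1729/30 − 0.5q_Y.
Substituting the second reaction function into the first: q_Y = 578/15 − (1/3)(1729/30 − 0.5q_Y), which gives (5/6)q_Y = 1739/90 ⇒ q_Y = 1739/75.
Then q_X = 1729/30 − 0.5·(1739/75) = 46.04.
Price P = 362.8 − 3·(5192/75) = 155.12.
Y's profit: (155.12 − 16)·(1739/75) − 1.5(1739/75)² = 2419.2968.

2419.2968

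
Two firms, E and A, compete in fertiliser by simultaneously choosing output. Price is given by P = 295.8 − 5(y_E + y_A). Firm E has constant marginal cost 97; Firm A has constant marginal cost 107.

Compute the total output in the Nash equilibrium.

Firm E's profit: π = y_E(295.8 − 5(y_E + y_A)) − 97y_E.
∂π/∂y_E = 198.8 − 10y_E − 5y_A = 0, so y_E = 19.88 − 0.5y_A.
By the same steps for A: y_A = 18.88 − 0.5y_E.
Plugging y_A into E's best response: y_E = 19.88 − 0.5(18.88 − 0.5y_E) ⇒ 0.75y_E = 10.44, so y_E = 13.92.
Then y_A = 18.88 − 0.5·13.92 = 11.92.
Total output: 13.92 + 11.92 = 25.84.

25.84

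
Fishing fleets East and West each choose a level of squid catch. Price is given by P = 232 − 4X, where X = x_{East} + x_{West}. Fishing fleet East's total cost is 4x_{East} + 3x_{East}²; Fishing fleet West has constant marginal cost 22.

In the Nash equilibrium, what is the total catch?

31.375

Fishing fleet East's profit: π = x_{East}(232 − 4(x_{East} + x_{West})) − 4x_{East} − 3x_{East}².
∂π/∂x_{East} = 228 − 14x_{East} − 4x_{West} = 0, so x_{East} = 114/7 − (2/7)x_{West}.
For West: ∂π/∂x_{West} = 210 − 8x_{West} − 4x_{East} = 0 ⇒ x_{West} = 26.25 − 0.5x_{East}.
Plugging x_{West} into East's best response: x_{East} = 114/7 − (2/7)(26.25 − 0.5x_{East}) ⇒ (6/7)x_{East} = 123/14, so x_{East} = 10.25.
Then x_{West} = 26.25 − 0.5·10.25 = 21.125.
Total catch: 10.25 + 21.125 = 31.375.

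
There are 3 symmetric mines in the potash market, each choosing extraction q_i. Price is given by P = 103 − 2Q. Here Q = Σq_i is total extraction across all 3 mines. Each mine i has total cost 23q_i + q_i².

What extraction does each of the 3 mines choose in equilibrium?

8

A representative mine's profit is π_i = q_i(103 − 2Q) − 23q_i − q_i², with Q = q_i + Σ_{j≠i} q_j.
First-order condition: 80 − 6q_i − 2Σ_{j≠i} q_j = 0.
With identical mines, set every q_j = q: then 80 − 6q − 4q = 0, i.e. q = 80/10 = 8.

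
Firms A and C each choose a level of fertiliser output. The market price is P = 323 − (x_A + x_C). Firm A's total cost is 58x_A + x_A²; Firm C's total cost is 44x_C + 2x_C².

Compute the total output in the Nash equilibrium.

Firm A's profit: π = x_A(323 − (x_A + x_C)) − 58x_A − x_A².
∂π/∂x_A = 265 − 4x_A − x_C = 0, so x_A = 66.25 − 0.25x_C.
For C: ∂π/∂x_C = 279 − 6x_C − x_A = 0 ⇒ x_C = 46.5 − (1/6)x_A.
Plugging x_C into A's best response: x_A = 66.25 − 0.25(46.5 − (1/6)x_A) ⇒ (23/24)x_A = 54.625, so x_A = 57.
Then x_C = 46.5 − (1/6)·57 = 37.
Total output: 57 + 37 = 94.

94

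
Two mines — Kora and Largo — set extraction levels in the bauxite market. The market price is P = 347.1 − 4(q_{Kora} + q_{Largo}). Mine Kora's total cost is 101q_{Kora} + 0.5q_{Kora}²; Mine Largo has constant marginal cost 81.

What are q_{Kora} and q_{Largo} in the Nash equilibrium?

16.15, 25.1875

Mine Kora's profit: π = q_{Kora}(347.1 − 4(q_{Kora} + q_{Largo})) − 101q_{Kora} − 0.5q_{Kora}².
∂π/∂q_{Kora} = 246.1 − 9q_{Kora} − 4q_{Largo} = 0, so q_{Kora} = 2461/90 − (4/9)q_{Largo}.
For Largo: ∂π/∂q_{Largo} = 266.1 − 8q_{Largo} − 4q_{Kora} = 0 ⇒ q_{Largo} = 33.2625 − 0.5q_{Kora}.
Plugging q_{Largo} into Kora's best response: q_{Kora} = 2461/90 − (4/9)(33.2625 − 0.5q_{Kora}) ⇒ (7/9)q_{Kora} = 2261/180, so q_{Kora} = 16.15.
Then q_{Largo} = 33.2625 − 0.5·16.15 = 25.1875.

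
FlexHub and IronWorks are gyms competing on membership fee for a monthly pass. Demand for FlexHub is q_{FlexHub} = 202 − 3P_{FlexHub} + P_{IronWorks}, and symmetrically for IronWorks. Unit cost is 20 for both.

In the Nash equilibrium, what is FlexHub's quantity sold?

97.2

FlexHub's profit: π = (P_{FlexHub} − 20)(202 − 3P_{FlexHub} + P_{IronWorks}).
∂π/∂P_{FlexHub} = 262 − 6P_{FlexHub} + P_{IronWorks} = 0 ⇒ P_{FlexHub} = 131/3 + (1/6)P_{IronWorks}.
The game is symmetric, so in equilibrium P_{IronWorks} = P_{FlexHub}: the reaction function gives (5/6)P_{FlexHub} = 131/3, hence P_{FlexHub} = 52.4.
q_{FlexHub} = 202 − 3·52.4 + 52.4 = 97.2.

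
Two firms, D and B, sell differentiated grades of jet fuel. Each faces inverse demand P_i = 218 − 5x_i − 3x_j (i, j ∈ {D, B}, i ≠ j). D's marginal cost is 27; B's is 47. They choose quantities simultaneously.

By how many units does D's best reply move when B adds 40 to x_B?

Firm D's profit: π = x_D(218 − 5x_D − 3x_B) − 27x_D.
∂π/∂x_D = 191 − 10x_D − 3x_B = 0 ⇒ x_D = 19.1 − 0.3x_B.
The reaction-function slope is −0.3, so a 40-unit rise in x_B moves x_D by −0.3 × 40 = −12. D's best response falls — the actions are strategic substitutes.

-12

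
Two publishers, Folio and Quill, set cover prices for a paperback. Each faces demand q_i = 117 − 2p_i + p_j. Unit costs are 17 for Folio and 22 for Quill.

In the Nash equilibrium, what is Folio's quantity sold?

68

Folio's profit: π = (p_{Folio} − 17)(117 − 2p_{Folio} + p_{Quill}).
∂π/∂p_{Folio} = 151 − 4p_{Folio} + p_{Quill} = 0 ⇒ p_{Folio} = 37.75 + 0.25p_{Quill}.
Similarly p_{Quill} = 40.25 + 0.25p_{Folio}.
Substituting the second reaction function into the first: p_{Folio} = 37.75 + 0.25(40.25 + 0.25p_{Folio}), which gives 0.9375p_{Folio} = 47.8125 ⇒ p_{Folio} = 51.
Then p_{Quill} = 40.25 + 0.25·51 = 53.
q_{Folio} = 117 − 2·51 + 53 = 68.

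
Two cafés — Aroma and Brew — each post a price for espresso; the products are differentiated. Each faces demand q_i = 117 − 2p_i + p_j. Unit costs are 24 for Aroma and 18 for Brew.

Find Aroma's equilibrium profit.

1824.08

Aroma's profit: π = (p_{Aroma} − 24)(117 − 2p_{Aroma} + p_{Brew}).
∂π/∂p_{Aroma} = 165 − 4p_{Aroma} + p_{Brew} = 0 ⇒ p_{Aroma} = 41.25 + 0.25p_{Brew}.
Similarly p_{Brew} = 38.25 + 0.25p_{Aroma}.
Substituting the second reaction function into the first: p_{Aroma} = 41.25 + 0.25(38.25 + 0.25p_{Aroma}), which gives 0.9375p_{Aroma} = 50.8125 ⇒ p_{Aroma} = 54.2.
Then p_{Brew} = 38.25 + 0.25·54.2 = 51.8.
q_{Aroma} = 117 − 2·54.2 + 51.8 = 60.4.
Profit = (54.2 − 24)·60.4 = 1824.08.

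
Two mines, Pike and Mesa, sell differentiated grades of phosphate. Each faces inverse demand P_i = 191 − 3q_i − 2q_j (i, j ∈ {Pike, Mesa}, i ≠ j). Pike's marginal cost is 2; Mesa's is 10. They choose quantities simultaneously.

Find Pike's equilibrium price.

74.375

Mine Pike's profit: π = q_{Pike}(191 − 3q_{Pike} − 2q_{Mesa}) − 2q_{Pike}.
∂π/∂q_{Pike} = 189 − 6q_{Pike} − 2q_{Mesa} = 0 ⇒ q_{Pike} = 31.5 − (1/3)q_{Mesa}.
Similarly q_{Mesa} = 181/6 − (1/3)q_{Pike}.
Solving the two reaction functions simultaneously: (1 − (−1/3)(−1/3))q_{Pike} = 31.5 − (1/3)·(181/6), so (8/9)q_{Pike} = 193/9 and q_{Pike} = 24.125.
Then q_{Mesa} = 181/6 − (1/3)·24.125 = 22.125.
P_{Pike} = 191 − 3·24.125 − 2·22.125 = 74.375.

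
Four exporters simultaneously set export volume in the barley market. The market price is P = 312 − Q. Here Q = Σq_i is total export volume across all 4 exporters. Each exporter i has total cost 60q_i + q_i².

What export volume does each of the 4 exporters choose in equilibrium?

A representative exporter's profit is π_i = q_i(312 − Q) − 60q_i − q_i², with Q = q_i + Σ_{j≠i} q_j.
First-order condition: 252 − 4q_i − Σ_{j≠i} q_j = 0.
Imposing symmetry (q_j = q for all j) turns Σ_{j≠i} q_j into 3q, so 252 = 7q and q = 36.

36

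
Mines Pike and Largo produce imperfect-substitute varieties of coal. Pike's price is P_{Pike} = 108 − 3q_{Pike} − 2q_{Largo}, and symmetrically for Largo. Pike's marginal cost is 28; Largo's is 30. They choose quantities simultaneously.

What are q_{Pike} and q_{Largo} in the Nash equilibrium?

Mine Pike's profit: π = q_{Pike}(108 − 3q_{Pike} − 2q_{Largo}) − 28q_{Pike}.
∂π/∂q_{Pike} = 80 − 6q_{Pike} − 2q_{Largo} = 0 ⇒ q_{Pike} = 40/3 − (1/3)q_{Largo}.
Similarly q_{Largo} = 13 − (1/3)q_{Pike}.
Solving the two reaction functions simultaneously: (1 − (−1/3)(−1/3))q_{Pike} = 40/3 − (1/3)·13, so (8/9)q_{Pike} = 9 and q_{Pike} = 10.125.
Then q_{Largo} = 13 − (1/3)·10.125 = 9.625.

10.125, 9.625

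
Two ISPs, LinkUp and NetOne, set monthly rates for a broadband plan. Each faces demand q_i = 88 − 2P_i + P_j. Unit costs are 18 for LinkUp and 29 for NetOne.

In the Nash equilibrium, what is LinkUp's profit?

LinkUp's profit: π = (P_{LinkUp} − 18)(88 − 2P_{LinkUp} + P_{NetOne}).
∂π/∂P_{LinkUp} = 124 − 4P_{LinkUp} + P_{NetOne} = 0 ⇒ P_{LinkUp} = 31 + 0.25P_{NetOne}.
Similarly P_{NetOne} = 36.5 + 0.25P_{LinkUp}.
Substituting the second reaction function into the first: P_{LinkUp} = 31 + 0.25(36.5 + 0.25P_{LinkUp}), which gives 0.9375P_{LinkUp} = 40.125 ⇒ P_{LinkUp} = 42.8.
Then P_{NetOne} = 36.5 + 0.25·42.8 = 47.2.
q_{LinkUp} = 88 − 2·42.8 + 47.2 = 49.6.
Profit = (42.8 − 18)·49.6 = 1230.08.

1230.08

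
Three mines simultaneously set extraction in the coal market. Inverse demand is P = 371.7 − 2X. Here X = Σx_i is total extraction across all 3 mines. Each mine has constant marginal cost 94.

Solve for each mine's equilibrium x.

34.7125

A representative mine's profit is π_i = x_i(371.7 − 2X) − 94x_i, with X = x_i + Σ_{j≠i} x_j.
First-order condition: 277.7 − 4x_i − 2Σ_{j≠i} x_j = 0.
In a symmetric equilibrium every mine chooses the same x, so Σ_{j≠i} x_j = 2x. The condition becomes 277.7 − 8x = 0, giving x = 277.7/8 = 34.7125.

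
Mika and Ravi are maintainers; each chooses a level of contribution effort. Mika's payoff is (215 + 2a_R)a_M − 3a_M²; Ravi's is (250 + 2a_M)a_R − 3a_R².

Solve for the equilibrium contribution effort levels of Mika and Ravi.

Expanding Mika's payoff: 215a_M + 2a_Ra_M − 3a_M².
∂π/∂a_M = 215 + 2a_R − 6a_M = 0, so a_M = 215/6 + (1/3)a_R.
Likewise for Ravi: a_R = 125/3 + (1/3)a_M.
Solving the two reaction functions simultaneously: (1 − (1/3)(1/3))a_M = 215/6 + (1/3)·(125/3), so (8/9)a_M = 895/18 and a_M = 55.9375.
Then a_R = 125/3 + (1/3)·55.9375 = 60.3125.

55.9375, 60.3125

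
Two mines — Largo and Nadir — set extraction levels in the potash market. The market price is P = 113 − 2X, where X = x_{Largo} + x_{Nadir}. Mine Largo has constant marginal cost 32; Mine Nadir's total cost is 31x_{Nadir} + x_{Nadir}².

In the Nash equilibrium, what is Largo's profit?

Mine Largo's profit: π = x_{Largo}(113 − 2(x_{Largo} + x_{Nadir})) − 32x_{Largo}.
∂π/∂x_{Largo} = 81 − 4x_{Largo} − 2x_{Nadir} = 0, so x_{Largo} = 20.25 − 0.5x_{Nadir}.
For Nadir: ∂π/∂x_{Nadir} = 82 − 6x_{Nadir} − 2x_{Largo} = 0 ⇒ x_{Nadir} = 41/3 − (1/3)x_{Largo}.
Substituting the second reaction function into the first: x_{Largo} = 20.25 − 0.5(41/3 − (1/3)x_{Largo}), which gives (5/6)x_{Largo} = 161/12 ⇒ x_{Largo} = 16.1.
Then x_{Nadir} = 41/3 − (1/3)·16.1 = 8.3.
Price P = 113 − 2·24.4 = 64.2.
Largo's profit: (64.2 − 32)·16.1 = 518.42.

518.42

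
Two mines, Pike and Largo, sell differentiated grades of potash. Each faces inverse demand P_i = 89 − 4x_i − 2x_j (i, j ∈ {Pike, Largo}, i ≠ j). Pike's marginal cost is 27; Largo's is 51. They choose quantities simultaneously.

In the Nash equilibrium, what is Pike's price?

Mine Pike's profit: π = x_{Pike}(89 − 4x_{Pike} − 2x_{Largo}) − 27x_{Pike}.
∂π/∂x_{Pike} = 62 − 8x_{Pike} − 2x_{Largo} = 0 ⇒ x_{Pike} = 7.75 − 0.25x_{Largo}.
Similarly x_{Largo} = 4.75 − 0.25x_{Pike}.
Solving the two reaction functions simultaneously: (1 − (−0.25)(−0.25))x_{Pike} = 7.75 − 0.25·4.75, so 0.9375x_{Pike} = 6.5625 and x_{Pike} = 7.
Then x_{Largo} = 4.75 − 0.25·7 = 3.
P_{Pike} = 89 − 4·7 − 2·3 = 55.

55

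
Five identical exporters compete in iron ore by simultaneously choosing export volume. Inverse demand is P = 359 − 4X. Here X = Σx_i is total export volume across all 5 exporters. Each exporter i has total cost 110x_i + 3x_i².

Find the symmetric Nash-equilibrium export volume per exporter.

8.3

A representative exporter's profit is π_i = x_i(359 − 4X) − 110x_i − 3x_i², with X = x_i + Σ_{j≠i} x_j.
First-order condition: 249 − 14x_i − 4Σ_{j≠i} x_j = 0.
With identical exporters, set every x_j = x: then 249 − 14x − 16x = 0, i.e. x = 249/30 = 8.3.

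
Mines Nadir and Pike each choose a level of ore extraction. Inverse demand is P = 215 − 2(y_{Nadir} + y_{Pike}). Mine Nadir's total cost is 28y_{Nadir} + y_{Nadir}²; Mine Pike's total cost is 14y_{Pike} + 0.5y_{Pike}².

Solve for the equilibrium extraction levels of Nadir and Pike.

20.5, 32

Mine Nadir's profit: π = y_{Nadir}(215 − 2(y_{Nadir} + y_{Pike})) − 28y_{Nadir} − y_{Nadir}².
∂π/∂y_{Nadir} = 187 − 6y_{Nadir} − 2y_{Pike} = 0, so y_{Nadir} = 187/6 − (1/3)y_{Pike}.
For Pike: ∂π/∂y_{Pike} = 201 − 5y_{Pike} − 2y_{Nadir} = 0 ⇒ y_{Pike} = 40.2 − 0.4y_{Nadir}.
Substituting the second reaction function into the first: y_{Nadir} = 187/6 − (1/3)(40.2 − 0.4y_{Nadir}), which gives (13/15)y_{Nadir} = 533/30 ⇒ y_{Nadir} = 20.5.
Then y_{Pike} = 40.2 − 0.4·20.5 = 32.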